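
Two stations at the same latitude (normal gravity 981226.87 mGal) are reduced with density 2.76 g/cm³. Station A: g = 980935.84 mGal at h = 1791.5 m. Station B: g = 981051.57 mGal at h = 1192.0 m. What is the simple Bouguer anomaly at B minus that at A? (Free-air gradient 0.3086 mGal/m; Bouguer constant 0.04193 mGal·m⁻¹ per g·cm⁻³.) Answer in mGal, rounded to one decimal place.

Δg_SB(A) = 980935.84 − 981226.87 + 0.3086×1791.5 − 0.04193×2.76×1791.5 = 54.50 mGal
Δg_SB(B) = 981051.57 − 981226.87 + 0.3086×1192.0 − 0.04193×2.76×1192.0 = 54.60 mGal
Difference = 54.60 − (54.50) = 0.10 mGal

0.1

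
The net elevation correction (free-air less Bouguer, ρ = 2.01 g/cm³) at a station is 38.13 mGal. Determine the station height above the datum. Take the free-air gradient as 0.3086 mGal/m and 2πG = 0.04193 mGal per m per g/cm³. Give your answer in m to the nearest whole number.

170

Combined gradient = 0.3086 − 0.04193 × 2.01 = 0.2243207 mGal/m
h = 38.13 / 0.2243207 = 169.98 m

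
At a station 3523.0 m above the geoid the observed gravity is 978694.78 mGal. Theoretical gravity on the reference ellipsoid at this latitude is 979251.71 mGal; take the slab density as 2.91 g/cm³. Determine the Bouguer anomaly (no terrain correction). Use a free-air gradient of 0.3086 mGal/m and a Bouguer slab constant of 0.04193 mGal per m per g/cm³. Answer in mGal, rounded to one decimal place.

100.4

Free-air correction = 0.3086 × 3523.0 = 1087.20 mGal
Free-air anomaly = 978694.78 − 979251.71 + (1087.20) = 530.27 mGal
Bouguer slab correction = 0.04193 × 2.91 × 3523.0 = 429.86 mGal
Simple Bouguer anomaly = 530.27 − (429.86) = 100.41 mGal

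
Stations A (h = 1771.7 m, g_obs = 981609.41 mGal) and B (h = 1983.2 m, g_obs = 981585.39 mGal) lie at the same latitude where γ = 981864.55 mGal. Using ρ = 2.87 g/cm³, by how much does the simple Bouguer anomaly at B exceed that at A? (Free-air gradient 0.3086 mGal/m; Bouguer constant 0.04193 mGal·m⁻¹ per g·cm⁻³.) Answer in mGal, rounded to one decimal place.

Δg_SB(A) = 981609.41 − 981864.55 + 0.3086×1771.7 − 0.04193×2.87×1771.7 = 78.40 mGal
Δg_SB(B) = 981585.39 − 981864.55 + 0.3086×1983.2 − 0.04193×2.87×1983.2 = 94.20 mGal
Difference = 94.20 − (78.40) = 15.80 mGal

15.8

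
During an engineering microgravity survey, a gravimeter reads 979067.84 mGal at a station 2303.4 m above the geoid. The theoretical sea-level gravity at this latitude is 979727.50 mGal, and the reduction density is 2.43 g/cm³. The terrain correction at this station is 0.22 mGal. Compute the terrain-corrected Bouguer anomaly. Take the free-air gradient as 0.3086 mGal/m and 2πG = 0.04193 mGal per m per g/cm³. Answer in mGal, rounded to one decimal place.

Free-air correction = 0.3086 × 2303.4 = 710.83 mGal
Free-air anomaly = 979067.84 − 979727.50 + (710.83) = 51.17 mGal
Bouguer slab correction = 0.04193 × 2.43 × 2303.4 = 234.69 mGal
Simple Bouguer anomaly = 51.17 − (234.69) = -183.52 mGal
Complete Bouguer anomaly = -183.52 + 0.22 = -183.30 mGal

-183.3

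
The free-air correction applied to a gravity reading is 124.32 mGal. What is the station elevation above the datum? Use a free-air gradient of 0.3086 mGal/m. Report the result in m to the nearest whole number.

h = 124.32 / 0.3086 = 402.85 m

403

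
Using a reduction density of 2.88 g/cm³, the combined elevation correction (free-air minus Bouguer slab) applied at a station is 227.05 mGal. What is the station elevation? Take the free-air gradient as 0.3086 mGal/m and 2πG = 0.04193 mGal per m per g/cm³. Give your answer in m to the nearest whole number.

Combined gradient = 0.3086 − 0.04193 × 2.88 = 0.1878416 mGal/m
h = 227.05 / 0.1878416 = 1208.73 m

1209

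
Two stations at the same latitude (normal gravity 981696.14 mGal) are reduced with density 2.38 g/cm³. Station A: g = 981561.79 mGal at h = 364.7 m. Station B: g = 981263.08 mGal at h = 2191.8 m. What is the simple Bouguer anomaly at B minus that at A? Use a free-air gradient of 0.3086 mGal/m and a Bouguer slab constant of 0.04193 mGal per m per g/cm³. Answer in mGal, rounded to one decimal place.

Δg_SB(A) = 981561.79 − 981696.14 + 0.3086×364.7 − 0.04193×2.38×364.7 = -58.20 mGal
Δg_SB(B) = 981263.08 − 981696.14 + 0.3086×2191.8 − 0.04193×2.38×2191.8 = 24.60 mGal
Difference = 24.60 − (-58.20) = 82.80 mGal

82.8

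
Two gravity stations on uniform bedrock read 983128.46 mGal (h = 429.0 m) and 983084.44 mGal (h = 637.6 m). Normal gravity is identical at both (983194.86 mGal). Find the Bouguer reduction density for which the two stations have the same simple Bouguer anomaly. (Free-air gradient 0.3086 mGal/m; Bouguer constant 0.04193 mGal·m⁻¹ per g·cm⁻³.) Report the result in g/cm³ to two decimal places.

2.33

Δg_obs = 983084.44 − 983128.46 = -44.02 mGal over Δh = 637.6 − 429.0 = 208.6 m
Equal Bouguer anomalies ⇒ Δg_obs + (0.3086 − 0.04193ρ)·Δh = 0
0.3086 − 0.04193ρ = −Δg_obs/Δh = 0.21103
ρ = (0.3086 − 0.21103) / 0.04193 = 2.33 g/cm³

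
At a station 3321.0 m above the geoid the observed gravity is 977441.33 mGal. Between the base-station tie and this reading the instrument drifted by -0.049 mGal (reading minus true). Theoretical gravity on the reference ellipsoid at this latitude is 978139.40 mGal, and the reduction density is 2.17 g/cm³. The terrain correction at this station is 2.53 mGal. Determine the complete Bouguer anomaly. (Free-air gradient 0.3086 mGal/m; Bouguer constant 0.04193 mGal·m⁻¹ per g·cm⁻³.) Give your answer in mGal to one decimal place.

27.2

Drift-corrected reading = 977441.33 − (-0.049) = 977441.379 mGal
Free-air correction = 0.3086 × 3321.0 = 1024.86 mGal
Free-air anomaly = 977441.379 − 978139.40 + (1024.86) = 326.839 mGal
Bouguer slab correction = 0.04193 × 2.17 × 3321.0 = 302.17 mGal
Simple Bouguer anomaly = 326.839 − (302.17) = 24.669 mGal
Complete Bouguer anomaly = 24.669 + 2.53 = 27.199 mGal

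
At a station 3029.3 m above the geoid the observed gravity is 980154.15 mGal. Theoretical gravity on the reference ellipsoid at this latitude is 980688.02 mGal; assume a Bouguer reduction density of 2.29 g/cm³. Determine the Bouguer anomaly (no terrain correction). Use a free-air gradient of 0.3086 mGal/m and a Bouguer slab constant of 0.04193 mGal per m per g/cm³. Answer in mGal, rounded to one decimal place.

110.1

Free-air correction = 0.3086 × 3029.3 = 934.84 mGal
Free-air anomaly = 980154.15 − 980688.02 + (934.84) = 400.97 mGal
Bouguer slab correction = 0.04193 × 2.29 × 3029.3 = 290.87 mGal
Simple Bouguer anomaly = 400.97 − (290.87) = 110.10 mGal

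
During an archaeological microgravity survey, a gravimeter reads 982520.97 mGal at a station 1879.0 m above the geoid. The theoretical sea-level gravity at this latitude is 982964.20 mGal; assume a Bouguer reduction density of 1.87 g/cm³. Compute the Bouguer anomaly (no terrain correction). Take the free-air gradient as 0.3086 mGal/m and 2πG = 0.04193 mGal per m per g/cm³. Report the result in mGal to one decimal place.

-10.7

Free-air correction = 0.3086 × 1879.0 = 579.86 mGal
Free-air anomaly = 982520.97 − 982964.20 + (579.86) = 136.63 mGal
Bouguer slab correction = 0.04193 × 1.87 × 1879.0 = 147.33 mGal
Simple Bouguer anomaly = 136.63 − (147.33) = -10.70 mGal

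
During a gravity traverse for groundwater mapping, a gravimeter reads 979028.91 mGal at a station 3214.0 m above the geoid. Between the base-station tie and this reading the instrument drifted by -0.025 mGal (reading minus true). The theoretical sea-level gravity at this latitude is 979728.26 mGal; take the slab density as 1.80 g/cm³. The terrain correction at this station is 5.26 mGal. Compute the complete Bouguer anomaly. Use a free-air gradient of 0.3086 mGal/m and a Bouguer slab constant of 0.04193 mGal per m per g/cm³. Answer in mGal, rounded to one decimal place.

55.2

Drift-corrected reading = 979028.91 − (-0.025) = 979028.935 mGal
Free-air correction = 0.3086 × 3214.0 = 991.84 mGal
Free-air anomaly = 979028.935 − 979728.26 + (991.84) = 292.515 mGal
Bouguer slab correction = 0.04193 × 1.80 × 3214.0 = 242.57 mGal
Simple Bouguer anomaly = 292.515 − (242.57) = 49.945 mGal
Complete Bouguer anomaly = 49.945 + 5.26 = 55.205 mGal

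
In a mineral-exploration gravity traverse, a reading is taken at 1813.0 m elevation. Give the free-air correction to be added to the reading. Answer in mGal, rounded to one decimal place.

559.5

Free-air correction = 0.3086 × 1813.0 = 559.5 mGal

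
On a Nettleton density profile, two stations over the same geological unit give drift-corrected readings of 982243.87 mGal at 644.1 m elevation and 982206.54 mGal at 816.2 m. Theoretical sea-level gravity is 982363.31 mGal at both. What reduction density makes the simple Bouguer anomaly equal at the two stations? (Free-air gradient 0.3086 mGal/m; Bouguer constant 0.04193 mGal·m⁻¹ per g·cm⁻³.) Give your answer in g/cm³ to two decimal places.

Δg_obs = 982206.54 − 982243.87 = -37.33 mGal over Δh = 816.2 − 644.1 = 172.1 m
Equal Bouguer anomalies ⇒ Δg_obs + (0.3086 − 0.04193ρ)·Δh = 0
0.3086 − 0.04193ρ = −Δg_obs/Δh = 0.21691
ρ = (0.3086 − 0.21691) / 0.04193 = 2.19 g/cm³

2.19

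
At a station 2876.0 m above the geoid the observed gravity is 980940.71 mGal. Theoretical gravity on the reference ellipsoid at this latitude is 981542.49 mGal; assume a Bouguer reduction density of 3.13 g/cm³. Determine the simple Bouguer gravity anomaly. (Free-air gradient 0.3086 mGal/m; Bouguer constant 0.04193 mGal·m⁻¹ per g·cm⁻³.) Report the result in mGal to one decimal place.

Free-air correction = 0.3086 × 2876.0 = 887.53 mGal
Free-air anomaly = 980940.71 − 981542.49 + (887.53) = 285.75 mGal
Bouguer slab correction = 0.04193 × 3.13 × 2876.0 = 377.45 mGal
Simple Bouguer anomaly = 285.75 − (377.45) = -91.70 mGal

-91.7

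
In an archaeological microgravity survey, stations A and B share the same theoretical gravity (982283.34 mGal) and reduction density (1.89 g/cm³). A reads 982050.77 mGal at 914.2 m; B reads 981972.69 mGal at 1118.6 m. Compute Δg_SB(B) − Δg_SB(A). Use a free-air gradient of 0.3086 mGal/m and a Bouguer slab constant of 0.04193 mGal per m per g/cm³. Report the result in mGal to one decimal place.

-31.2

Δg_SB(A) = 982050.77 − 982283.34 + 0.3086×914.2 − 0.04193×1.89×914.2 = -22.90 mGal
Δg_SB(B) = 981972.69 − 982283.34 + 0.3086×1118.6 − 0.04193×1.89×1118.6 = -54.10 mGal
Difference = -54.10 − (-22.90) = -31.20 mGal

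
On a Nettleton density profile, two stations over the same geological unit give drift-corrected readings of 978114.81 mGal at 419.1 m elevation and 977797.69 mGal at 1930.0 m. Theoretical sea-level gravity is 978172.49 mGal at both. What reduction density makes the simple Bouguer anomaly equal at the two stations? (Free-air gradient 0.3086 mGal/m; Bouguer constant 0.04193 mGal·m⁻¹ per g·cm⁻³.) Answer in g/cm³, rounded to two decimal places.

Δg_obs = 977797.69 − 978114.81 = -317.12 mGal over Δh = 1930.0 − 419.1 = 1510.9 m
Equal Bouguer anomalies ⇒ Δg_obs + (0.3086 − 0.04193ρ)·Δh = 0
0.3086 − 0.04193ρ = −Δg_obs/Δh = 0.20989
ρ = (0.3086 − 0.20989) / 0.04193 = 2.35 g/cm³

2.35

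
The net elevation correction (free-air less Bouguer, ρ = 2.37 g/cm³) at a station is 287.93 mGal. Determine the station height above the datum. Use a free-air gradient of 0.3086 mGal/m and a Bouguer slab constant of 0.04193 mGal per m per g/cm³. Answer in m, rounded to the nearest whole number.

1376

Combined gradient = 0.3086 − 0.04193 × 2.37 = 0.2092259 mGal/m
h = 287.93 / 0.2092259 = 1376.17 m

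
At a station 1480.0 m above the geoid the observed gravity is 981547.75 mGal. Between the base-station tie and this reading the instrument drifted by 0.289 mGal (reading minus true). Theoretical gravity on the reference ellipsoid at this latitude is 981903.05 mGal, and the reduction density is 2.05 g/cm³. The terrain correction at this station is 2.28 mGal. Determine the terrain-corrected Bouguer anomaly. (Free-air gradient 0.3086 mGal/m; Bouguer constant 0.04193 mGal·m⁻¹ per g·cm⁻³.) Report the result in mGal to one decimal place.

-23.8

Drift-corrected reading = 981547.75 − (0.289) = 981547.461 mGal
Free-air correction = 0.3086 × 1480.0 = 456.73 mGal
Free-air anomaly = 981547.461 − 981903.05 + (456.73) = 101.141 mGal
Bouguer slab correction = 0.04193 × 2.05 × 1480.0 = 127.22 mGal
Simple Bouguer anomaly = 101.141 − (127.22) = -26.079 mGal
Complete Bouguer anomaly = -26.079 + 2.28 = -23.799 mGal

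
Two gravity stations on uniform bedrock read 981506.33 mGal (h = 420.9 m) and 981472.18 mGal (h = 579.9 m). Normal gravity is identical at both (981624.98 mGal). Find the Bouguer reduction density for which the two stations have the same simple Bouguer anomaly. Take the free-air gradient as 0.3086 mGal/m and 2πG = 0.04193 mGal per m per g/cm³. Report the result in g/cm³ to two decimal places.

Δg_obs = 981472.18 − 981506.33 = -34.15 mGal over Δh = 579.9 − 420.9 = 159.0 m
Equal Bouguer anomalies ⇒ Δg_obs + (0.3086 − 0.04193ρ)·Δh = 0
0.3086 − 0.04193ρ = −Δg_obs/Δh = 0.21478
ρ = (0.3086 − 0.21478) / 0.04193 = 2.24 g/cm³

2.24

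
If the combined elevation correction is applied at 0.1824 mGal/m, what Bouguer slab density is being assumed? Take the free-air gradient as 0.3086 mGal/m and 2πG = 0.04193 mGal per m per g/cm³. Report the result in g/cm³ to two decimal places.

3.01

0.1824 = 0.3086 − 0.04193 × ρ
ρ = (0.3086 − 0.1824) / 0.04193 = 3.01 g/cm³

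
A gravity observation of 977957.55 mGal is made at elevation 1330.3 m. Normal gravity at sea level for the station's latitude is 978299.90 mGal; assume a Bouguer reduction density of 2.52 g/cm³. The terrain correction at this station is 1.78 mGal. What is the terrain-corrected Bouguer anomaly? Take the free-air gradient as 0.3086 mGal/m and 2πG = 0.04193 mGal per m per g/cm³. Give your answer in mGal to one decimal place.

Free-air correction = 0.3086 × 1330.3 = 410.53 mGal
Free-air anomaly = 977957.55 − 978299.90 + (410.53) = 68.18 mGal
Bouguer slab correction = 0.04193 × 2.52 × 1330.3 = 140.56 mGal
Simple Bouguer anomaly = 68.18 − (140.56) = -72.38 mGal
Complete Bouguer anomaly = -72.38 + 1.78 = -70.60 mGal

-70.6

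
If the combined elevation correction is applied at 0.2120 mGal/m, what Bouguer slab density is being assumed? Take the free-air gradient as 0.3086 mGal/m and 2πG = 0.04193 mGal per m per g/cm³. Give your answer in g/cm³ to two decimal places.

0.2120 = 0.3086 − 0.04193 × ρ
ρ = (0.3086 − 0.2120) / 0.04193 = 2.30 g/cm³

2.30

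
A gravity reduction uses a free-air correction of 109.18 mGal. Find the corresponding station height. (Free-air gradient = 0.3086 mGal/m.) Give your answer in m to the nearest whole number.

h = 109.18 / 0.3086 = 353.79 m

354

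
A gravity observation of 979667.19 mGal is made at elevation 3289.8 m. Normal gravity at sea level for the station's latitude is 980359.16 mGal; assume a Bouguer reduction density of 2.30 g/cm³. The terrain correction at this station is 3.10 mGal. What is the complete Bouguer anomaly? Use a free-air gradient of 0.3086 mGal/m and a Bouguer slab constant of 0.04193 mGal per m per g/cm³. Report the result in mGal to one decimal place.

9.1

Free-air correction = 0.3086 × 3289.8 = 1015.23 mGal
Free-air anomaly = 979667.19 − 980359.16 + (1015.23) = 323.26 mGal
Bouguer slab correction = 0.04193 × 2.30 × 3289.8 = 317.27 mGal
Simple Bouguer anomaly = 323.26 − (317.27) = 5.99 mGal
Complete Bouguer anomaly = 5.99 + 3.10 = 9.09 mGal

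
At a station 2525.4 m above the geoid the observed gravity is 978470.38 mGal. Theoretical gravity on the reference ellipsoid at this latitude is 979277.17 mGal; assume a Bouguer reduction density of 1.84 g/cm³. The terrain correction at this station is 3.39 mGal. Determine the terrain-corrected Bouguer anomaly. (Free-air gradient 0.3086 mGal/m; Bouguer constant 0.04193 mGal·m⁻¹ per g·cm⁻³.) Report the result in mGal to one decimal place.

Free-air correction = 0.3086 × 2525.4 = 779.34 mGal
Free-air anomaly = 978470.38 − 979277.17 + (779.34) = -27.45 mGal
Bouguer slab correction = 0.04193 × 1.84 × 2525.4 = 194.84 mGal
Simple Bouguer anomaly = -27.45 − (194.84) = -222.29 mGal
Complete Bouguer anomaly = -222.29 + 3.39 = -218.90 mGal

-218.9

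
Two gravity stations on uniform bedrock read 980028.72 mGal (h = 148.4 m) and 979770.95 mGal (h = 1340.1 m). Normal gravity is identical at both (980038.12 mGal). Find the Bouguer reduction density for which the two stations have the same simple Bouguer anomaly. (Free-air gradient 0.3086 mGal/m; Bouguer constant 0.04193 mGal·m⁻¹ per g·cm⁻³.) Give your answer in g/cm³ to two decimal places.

Δg_obs = 979770.95 − 980028.72 = -257.77 mGal over Δh = 1340.1 − 148.4 = 1191.7 m
Equal Bouguer anomalies ⇒ Δg_obs + (0.3086 − 0.04193ρ)·Δh = 0
0.3086 − 0.04193ρ = −Δg_obs/Δh = 0.21630
ρ = (0.3086 − 0.21630) / 0.04193 = 2.20 g/cm³

2.20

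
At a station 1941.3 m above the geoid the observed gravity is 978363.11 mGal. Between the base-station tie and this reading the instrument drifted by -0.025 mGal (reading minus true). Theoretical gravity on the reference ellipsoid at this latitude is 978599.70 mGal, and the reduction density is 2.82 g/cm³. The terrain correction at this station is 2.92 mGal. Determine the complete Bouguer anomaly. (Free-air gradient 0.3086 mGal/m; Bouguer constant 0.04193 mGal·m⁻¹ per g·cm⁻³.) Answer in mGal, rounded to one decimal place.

Drift-corrected reading = 978363.11 − (-0.025) = 978363.135 mGal
Free-air correction = 0.3086 × 1941.3 = 599.09 mGal
Free-air anomaly = 978363.135 − 978599.70 + (599.09) = 362.525 mGal
Bouguer slab correction = 0.04193 × 2.82 × 1941.3 = 229.54 mGal
Simple Bouguer anomaly = 362.525 − (229.54) = 132.985 mGal
Complete Bouguer anomaly = 132.985 + 2.92 = 135.905 mGal

135.9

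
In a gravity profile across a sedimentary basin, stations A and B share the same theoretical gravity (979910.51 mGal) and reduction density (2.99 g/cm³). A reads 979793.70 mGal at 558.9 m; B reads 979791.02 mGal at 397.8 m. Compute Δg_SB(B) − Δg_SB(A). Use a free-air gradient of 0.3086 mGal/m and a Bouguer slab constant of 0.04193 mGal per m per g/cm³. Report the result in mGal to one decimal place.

Δg_SB(A) = 979793.70 − 979910.51 + 0.3086×558.9 − 0.04193×2.99×558.9 = -14.40 mGal
Δg_SB(B) = 979791.02 − 979910.51 + 0.3086×397.8 − 0.04193×2.99×397.8 = -46.60 mGal
Difference = -46.60 − (-14.40) = -32.20 mGal

-32.2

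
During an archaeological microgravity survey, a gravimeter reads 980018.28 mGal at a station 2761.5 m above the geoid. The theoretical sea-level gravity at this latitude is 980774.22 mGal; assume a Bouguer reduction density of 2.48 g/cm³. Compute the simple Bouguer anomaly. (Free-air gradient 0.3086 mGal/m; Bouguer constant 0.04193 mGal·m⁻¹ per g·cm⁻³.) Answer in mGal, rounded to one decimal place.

-190.9

Free-air correction = 0.3086 × 2761.5 = 852.20 mGal
Free-air anomaly = 980018.28 − 980774.22 + (852.20) = 96.26 mGal
Bouguer slab correction = 0.04193 × 2.48 × 2761.5 = 287.16 mGal
Simple Bouguer anomaly = 96.26 − (287.16) = -190.90 mGal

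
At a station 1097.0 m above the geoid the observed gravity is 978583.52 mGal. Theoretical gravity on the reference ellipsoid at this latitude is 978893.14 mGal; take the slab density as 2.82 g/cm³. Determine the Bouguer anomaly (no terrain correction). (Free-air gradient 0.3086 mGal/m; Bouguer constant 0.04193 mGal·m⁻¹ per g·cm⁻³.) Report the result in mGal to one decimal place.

-100.8

Free-air correction = 0.3086 × 1097.0 = 338.53 mGal
Free-air anomaly = 978583.52 − 978893.14 + (338.53) = 28.91 mGal
Bouguer slab correction = 0.04193 × 2.82 × 1097.0 = 129.71 mGal
Simple Bouguer anomaly = 28.91 − (129.71) = -100.80 mGal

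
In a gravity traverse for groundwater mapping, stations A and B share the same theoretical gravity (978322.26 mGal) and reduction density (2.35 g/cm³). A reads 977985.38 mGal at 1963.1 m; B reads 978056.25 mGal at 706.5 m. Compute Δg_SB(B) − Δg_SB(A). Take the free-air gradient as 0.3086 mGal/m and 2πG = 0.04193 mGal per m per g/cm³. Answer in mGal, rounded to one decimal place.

-193.1

Δg_SB(A) = 977985.38 − 978322.26 + 0.3086×1963.1 − 0.04193×2.35×1963.1 = 75.50 mGal
Δg_SB(B) = 978056.25 − 978322.26 + 0.3086×706.5 − 0.04193×2.35×706.5 = -117.60 mGal
Difference = -117.60 − (75.50) = -193.10 mGal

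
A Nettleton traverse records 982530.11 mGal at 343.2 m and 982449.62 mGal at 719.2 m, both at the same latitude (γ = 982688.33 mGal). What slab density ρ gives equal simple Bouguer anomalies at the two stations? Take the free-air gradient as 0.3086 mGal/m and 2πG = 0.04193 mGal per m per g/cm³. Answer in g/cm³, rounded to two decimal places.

2.25

Δg_obs = 982449.62 − 982530.11 = -80.49 mGal over Δh = 719.2 − 343.2 = 376.0 m
Equal Bouguer anomalies ⇒ Δg_obs + (0.3086 − 0.04193ρ)·Δh = 0
0.3086 − 0.04193ρ = −Δg_obs/Δh = 0.21407
ρ = (0.3086 − 0.21407) / 0.04193 = 2.25 g/cm³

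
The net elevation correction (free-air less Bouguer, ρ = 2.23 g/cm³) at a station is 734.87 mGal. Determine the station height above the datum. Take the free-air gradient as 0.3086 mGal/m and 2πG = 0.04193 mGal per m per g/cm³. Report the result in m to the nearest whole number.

3416

Combined gradient = 0.3086 − 0.04193 × 2.23 = 0.2150961 mGal/m
h = 734.87 / 0.2150961 = 3416.47 m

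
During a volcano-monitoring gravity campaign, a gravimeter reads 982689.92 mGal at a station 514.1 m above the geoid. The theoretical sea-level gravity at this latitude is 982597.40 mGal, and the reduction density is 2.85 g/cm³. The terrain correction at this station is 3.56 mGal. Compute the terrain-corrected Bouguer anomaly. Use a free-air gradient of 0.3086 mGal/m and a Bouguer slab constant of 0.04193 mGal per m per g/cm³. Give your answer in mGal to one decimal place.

Free-air correction = 0.3086 × 514.1 = 158.65 mGal
Free-air anomaly = 982689.92 − 982597.40 + (158.65) = 251.17 mGal
Bouguer slab correction = 0.04193 × 2.85 × 514.1 = 61.44 mGal
Simple Bouguer anomaly = 251.17 − (61.44) = 189.73 mGal
Complete Bouguer anomaly = 189.73 + 3.56 = 193.29 mGal

193.3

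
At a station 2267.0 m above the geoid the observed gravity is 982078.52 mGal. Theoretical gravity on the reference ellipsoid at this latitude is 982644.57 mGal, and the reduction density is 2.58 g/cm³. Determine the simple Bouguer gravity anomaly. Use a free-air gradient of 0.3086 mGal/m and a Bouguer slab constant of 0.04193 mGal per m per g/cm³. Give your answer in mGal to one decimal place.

-111.7

Free-air correction = 0.3086 × 2267.0 = 699.60 mGal
Free-air anomaly = 982078.52 − 982644.57 + (699.60) = 133.55 mGal
Bouguer slab correction = 0.04193 × 2.58 × 2267.0 = 245.24 mGal
Simple Bouguer anomaly = 133.55 − (245.24) = -111.69 mGal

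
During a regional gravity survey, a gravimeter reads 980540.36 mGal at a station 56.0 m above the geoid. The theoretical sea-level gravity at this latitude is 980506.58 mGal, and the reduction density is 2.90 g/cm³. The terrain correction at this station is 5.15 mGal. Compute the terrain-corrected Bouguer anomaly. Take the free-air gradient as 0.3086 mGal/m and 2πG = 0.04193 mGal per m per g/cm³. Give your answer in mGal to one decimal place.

49.4

Free-air correction = 0.3086 × 56.0 = 17.28 mGal
Free-air anomaly = 980540.36 − 980506.58 + (17.28) = 51.06 mGal
Bouguer slab correction = 0.04193 × 2.90 × 56.0 = 6.81 mGal
Simple Bouguer anomaly = 51.06 − (6.81) = 44.25 mGal
Complete Bouguer anomaly = 44.25 + 5.15 = 49.40 mGal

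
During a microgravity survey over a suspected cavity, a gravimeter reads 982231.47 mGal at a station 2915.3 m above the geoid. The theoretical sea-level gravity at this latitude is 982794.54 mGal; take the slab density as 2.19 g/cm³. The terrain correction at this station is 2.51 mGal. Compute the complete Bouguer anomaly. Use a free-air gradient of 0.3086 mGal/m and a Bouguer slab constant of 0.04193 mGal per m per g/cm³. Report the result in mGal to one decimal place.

71.4

Free-air correction = 0.3086 × 2915.3 = 899.66 mGal
Free-air anomaly = 982231.47 − 982794.54 + (899.66) = 336.59 mGal
Bouguer slab correction = 0.04193 × 2.19 × 2915.3 = 267.70 mGal
Simple Bouguer anomaly = 336.59 − (267.70) = 68.89 mGal
Complete Bouguer anomaly = 68.89 + 2.51 = 71.40 mGal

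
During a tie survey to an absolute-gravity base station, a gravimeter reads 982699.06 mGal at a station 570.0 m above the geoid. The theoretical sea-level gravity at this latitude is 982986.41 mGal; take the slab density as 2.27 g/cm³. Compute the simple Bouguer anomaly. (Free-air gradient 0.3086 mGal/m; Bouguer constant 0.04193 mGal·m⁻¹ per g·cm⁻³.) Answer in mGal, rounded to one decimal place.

Free-air correction = 0.3086 × 570.0 = 175.90 mGal
Free-air anomaly = 982699.06 − 982986.41 + (175.90) = -111.45 mGal
Bouguer slab correction = 0.04193 × 2.27 × 570.0 = 54.25 mGal
Simple Bouguer anomaly = -111.45 − (54.25) = -165.70 mGal

-165.7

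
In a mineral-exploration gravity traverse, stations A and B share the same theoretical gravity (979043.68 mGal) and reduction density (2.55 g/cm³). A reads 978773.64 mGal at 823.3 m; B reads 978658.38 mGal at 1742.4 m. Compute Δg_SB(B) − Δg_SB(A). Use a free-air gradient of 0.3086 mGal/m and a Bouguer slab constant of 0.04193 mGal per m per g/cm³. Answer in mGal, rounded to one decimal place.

70.1

Δg_SB(A) = 978773.64 − 979043.68 + 0.3086×823.3 − 0.04193×2.55×823.3 = -104.00 mGal
Δg_SB(B) = 978658.38 − 979043.68 + 0.3086×1742.4 − 0.04193×2.55×1742.4 = -33.90 mGal
Difference = -33.90 − (-104.00) = 70.10 mGal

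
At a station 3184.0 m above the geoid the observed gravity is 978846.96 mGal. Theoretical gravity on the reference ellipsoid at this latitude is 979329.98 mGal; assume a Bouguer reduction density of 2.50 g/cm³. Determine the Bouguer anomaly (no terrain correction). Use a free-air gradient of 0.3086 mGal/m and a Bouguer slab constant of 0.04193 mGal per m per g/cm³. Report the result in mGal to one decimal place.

165.8

Free-air correction = 0.3086 × 3184.0 = 982.58 mGal
Free-air anomaly = 978846.96 − 979329.98 + (982.58) = 499.56 mGal
Bouguer slab correction = 0.04193 × 2.50 × 3184.0 = 333.76 mGal
Simple Bouguer anomaly = 499.56 − (333.76) = 165.80 mGal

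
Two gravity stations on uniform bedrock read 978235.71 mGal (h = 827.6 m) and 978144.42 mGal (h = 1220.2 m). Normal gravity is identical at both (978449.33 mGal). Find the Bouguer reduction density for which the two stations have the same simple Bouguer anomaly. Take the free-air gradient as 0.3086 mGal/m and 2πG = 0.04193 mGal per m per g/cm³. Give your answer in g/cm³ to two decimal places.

Δg_obs = 978144.42 − 978235.71 = -91.29 mGal over Δh = 1220.2 − 827.6 = 392.6 m
Equal Bouguer anomalies ⇒ Δg_obs + (0.3086 − 0.04193ρ)·Δh = 0
0.3086 − 0.04193ρ = −Δg_obs/Δh = 0.23253
ρ = (0.3086 − 0.23253) / 0.04193 = 1.81 g/cm³

1.81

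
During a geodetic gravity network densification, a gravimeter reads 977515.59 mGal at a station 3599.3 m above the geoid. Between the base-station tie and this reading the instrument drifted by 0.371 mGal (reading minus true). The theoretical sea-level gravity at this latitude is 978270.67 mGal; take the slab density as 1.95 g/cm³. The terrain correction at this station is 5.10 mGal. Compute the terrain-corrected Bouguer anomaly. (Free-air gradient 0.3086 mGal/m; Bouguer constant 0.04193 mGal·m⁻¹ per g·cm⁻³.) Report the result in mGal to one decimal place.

66.1

Drift-corrected reading = 977515.59 − (0.371) = 977515.219 mGal
Free-air correction = 0.3086 × 3599.3 = 1110.74 mGal
Free-air anomaly = 977515.219 − 978270.67 + (1110.74) = 355.289 mGal
Bouguer slab correction = 0.04193 × 1.95 × 3599.3 = 294.29 mGal
Simple Bouguer anomaly = 355.289 − (294.29) = 60.999 mGal
Complete Bouguer anomaly = 60.999 + 5.10 = 66.099 mGal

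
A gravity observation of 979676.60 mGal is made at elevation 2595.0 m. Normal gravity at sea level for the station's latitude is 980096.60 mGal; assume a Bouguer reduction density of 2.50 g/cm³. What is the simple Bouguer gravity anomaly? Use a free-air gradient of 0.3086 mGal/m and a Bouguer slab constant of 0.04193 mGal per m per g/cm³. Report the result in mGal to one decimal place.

108.8

Free-air correction = 0.3086 × 2595.0 = 800.82 mGal
Free-air anomaly = 979676.60 − 980096.60 + (800.82) = 380.82 mGal
Bouguer slab correction = 0.04193 × 2.50 × 2595.0 = 272.02 mGal
Simple Bouguer anomaly = 380.82 − (272.02) = 108.80 mGal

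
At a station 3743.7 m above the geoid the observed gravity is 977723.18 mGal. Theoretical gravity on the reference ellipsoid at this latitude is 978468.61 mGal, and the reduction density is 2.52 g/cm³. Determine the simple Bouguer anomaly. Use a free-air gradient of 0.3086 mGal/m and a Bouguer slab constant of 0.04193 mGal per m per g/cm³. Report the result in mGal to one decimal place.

Free-air correction = 0.3086 × 3743.7 = 1155.31 mGal
Free-air anomaly = 977723.18 − 978468.61 + (1155.31) = 409.88 mGal
Bouguer slab correction = 0.04193 × 2.52 × 3743.7 = 395.57 mGal
Simple Bouguer anomaly = 409.88 − (395.57) = 14.31 mGal

14.3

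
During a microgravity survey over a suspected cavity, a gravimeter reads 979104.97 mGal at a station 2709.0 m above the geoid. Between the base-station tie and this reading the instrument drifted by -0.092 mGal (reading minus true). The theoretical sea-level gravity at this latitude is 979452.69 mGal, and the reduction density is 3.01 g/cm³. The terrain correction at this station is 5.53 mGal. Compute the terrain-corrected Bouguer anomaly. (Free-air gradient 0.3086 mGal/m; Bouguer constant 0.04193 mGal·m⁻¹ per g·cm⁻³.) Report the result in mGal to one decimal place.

Drift-corrected reading = 979104.97 − (-0.092) = 979105.062 mGal
Free-air correction = 0.3086 × 2709.0 = 836.00 mGal
Free-air anomaly = 979105.062 − 979452.69 + (836.00) = 488.372 mGal
Bouguer slab correction = 0.04193 × 3.01 × 2709.0 = 341.90 mGal
Simple Bouguer anomaly = 488.372 − (341.90) = 146.472 mGal
Complete Bouguer anomaly = 146.472 + 5.53 = 152.002 mGal

152.0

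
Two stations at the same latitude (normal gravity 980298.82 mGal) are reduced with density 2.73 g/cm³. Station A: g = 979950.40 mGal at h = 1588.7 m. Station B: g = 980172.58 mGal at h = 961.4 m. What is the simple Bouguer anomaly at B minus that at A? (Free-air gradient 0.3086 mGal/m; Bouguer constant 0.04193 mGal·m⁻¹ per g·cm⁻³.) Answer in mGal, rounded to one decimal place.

Δg_SB(A) = 979950.40 − 980298.82 + 0.3086×1588.7 − 0.04193×2.73×1588.7 = -40.00 mGal
Δg_SB(B) = 980172.58 − 980298.82 + 0.3086×961.4 − 0.04193×2.73×961.4 = 60.40 mGal
Difference = 60.40 − (-40.00) = 100.40 mGal

100.4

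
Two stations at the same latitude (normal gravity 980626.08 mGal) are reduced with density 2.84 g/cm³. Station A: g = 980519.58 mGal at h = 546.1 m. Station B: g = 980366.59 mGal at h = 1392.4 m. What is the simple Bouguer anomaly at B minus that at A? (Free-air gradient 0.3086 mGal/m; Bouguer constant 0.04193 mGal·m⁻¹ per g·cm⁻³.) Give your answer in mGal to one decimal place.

7.4

Δg_SB(A) = 980519.58 − 980626.08 + 0.3086×546.1 − 0.04193×2.84×546.1 = -3.00 mGal
Δg_SB(B) = 980366.59 − 980626.08 + 0.3086×1392.4 − 0.04193×2.84×1392.4 = 4.40 mGal
Difference = 4.40 − (-3.00) = 7.40 mGal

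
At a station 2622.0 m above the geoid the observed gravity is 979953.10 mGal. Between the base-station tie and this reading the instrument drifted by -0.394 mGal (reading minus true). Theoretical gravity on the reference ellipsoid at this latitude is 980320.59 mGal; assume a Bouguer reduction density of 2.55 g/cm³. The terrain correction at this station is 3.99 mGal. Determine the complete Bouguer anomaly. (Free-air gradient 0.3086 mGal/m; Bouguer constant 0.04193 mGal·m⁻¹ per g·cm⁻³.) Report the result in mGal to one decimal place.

165.7

Drift-corrected reading = 979953.10 − (-0.394) = 979953.494 mGal
Free-air correction = 0.3086 × 2622.0 = 809.15 mGal
Free-air anomaly = 979953.494 − 980320.59 + (809.15) = 442.054 mGal
Bouguer slab correction = 0.04193 × 2.55 × 2622.0 = 280.35 mGal
Simple Bouguer anomaly = 442.054 − (280.35) = 161.704 mGal
Complete Bouguer anomaly = 161.704 + 3.99 = 165.694 mGal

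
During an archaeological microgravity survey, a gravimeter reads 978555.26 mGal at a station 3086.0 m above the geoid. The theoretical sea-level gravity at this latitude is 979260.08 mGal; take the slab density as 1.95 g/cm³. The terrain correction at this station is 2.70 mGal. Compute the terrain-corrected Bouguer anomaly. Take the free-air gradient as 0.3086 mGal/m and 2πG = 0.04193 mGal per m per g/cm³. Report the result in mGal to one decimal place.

-2.1

Free-air correction = 0.3086 × 3086.0 = 952.34 mGal
Free-air anomaly = 978555.26 − 979260.08 + (952.34) = 247.52 mGal
Bouguer slab correction = 0.04193 × 1.95 × 3086.0 = 252.32 mGal
Simple Bouguer anomaly = 247.52 − (252.32) = -4.80 mGal
Complete Bouguer anomaly = -4.80 + 2.70 = -2.10 mGal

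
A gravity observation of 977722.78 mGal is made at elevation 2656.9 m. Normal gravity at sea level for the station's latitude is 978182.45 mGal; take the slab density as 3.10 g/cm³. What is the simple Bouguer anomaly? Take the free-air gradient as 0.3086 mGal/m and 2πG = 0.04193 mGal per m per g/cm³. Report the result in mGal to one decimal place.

14.9

Free-air correction = 0.3086 × 2656.9 = 819.92 mGal
Free-air anomaly = 977722.78 − 978182.45 + (819.92) = 360.25 mGal
Bouguer slab correction = 0.04193 × 3.10 × 2656.9 = 345.35 mGal
Simple Bouguer anomaly = 360.25 − (345.35) = 14.90 mGal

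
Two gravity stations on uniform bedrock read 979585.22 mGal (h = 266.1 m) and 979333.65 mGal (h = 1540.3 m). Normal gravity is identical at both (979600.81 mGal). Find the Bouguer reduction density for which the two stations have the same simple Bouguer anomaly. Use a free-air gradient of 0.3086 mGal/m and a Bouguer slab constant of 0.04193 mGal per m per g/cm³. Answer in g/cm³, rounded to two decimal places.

Δg_obs = 979333.65 − 979585.22 = -251.57 mGal over Δh = 1540.3 − 266.1 = 1274.2 m
Equal Bouguer anomalies ⇒ Δg_obs + (0.3086 − 0.04193ρ)·Δh = 0
0.3086 − 0.04193ρ = −Δg_obs/Δh = 0.19743
ρ = (0.3086 − 0.19743) / 0.04193 = 2.65 g/cm³

2.65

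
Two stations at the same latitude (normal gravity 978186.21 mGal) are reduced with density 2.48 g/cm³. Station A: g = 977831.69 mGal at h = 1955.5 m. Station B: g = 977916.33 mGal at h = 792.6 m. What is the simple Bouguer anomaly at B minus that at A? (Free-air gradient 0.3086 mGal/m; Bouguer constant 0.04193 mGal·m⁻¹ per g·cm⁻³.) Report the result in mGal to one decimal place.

-153.3

Δg_SB(A) = 977831.69 − 978186.21 + 0.3086×1955.5 − 0.04193×2.48×1955.5 = 45.60 mGal
Δg_SB(B) = 977916.33 − 978186.21 + 0.3086×792.6 − 0.04193×2.48×792.6 = -107.70 mGal
Difference = -107.70 − (45.60) = -153.30 mGal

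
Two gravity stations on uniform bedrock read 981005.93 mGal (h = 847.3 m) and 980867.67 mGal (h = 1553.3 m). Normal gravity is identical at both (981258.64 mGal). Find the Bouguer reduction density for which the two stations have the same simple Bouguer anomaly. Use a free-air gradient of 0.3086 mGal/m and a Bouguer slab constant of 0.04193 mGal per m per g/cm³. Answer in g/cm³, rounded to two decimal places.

Δg_obs = 980867.67 − 981005.93 = -138.26 mGal over Δh = 1553.3 − 847.3 = 706.0 m
Equal Bouguer anomalies ⇒ Δg_obs + (0.3086 − 0.04193ρ)·Δh = 0
0.3086 − 0.04193ρ = −Δg_obs/Δh = 0.19584
ρ = (0.3086 − 0.19584) / 0.04193 = 2.69 g/cm³

2.69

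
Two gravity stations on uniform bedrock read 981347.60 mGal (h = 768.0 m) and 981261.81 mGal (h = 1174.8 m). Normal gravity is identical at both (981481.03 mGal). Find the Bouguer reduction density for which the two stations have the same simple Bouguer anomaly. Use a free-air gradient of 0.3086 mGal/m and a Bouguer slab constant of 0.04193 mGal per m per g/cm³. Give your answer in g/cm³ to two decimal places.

Δg_obs = 981261.81 − 981347.60 = -85.79 mGal over Δh = 1174.8 − 768.0 = 406.8 m
Equal Bouguer anomalies ⇒ Δg_obs + (0.3086 − 0.04193ρ)·Δh = 0
0.3086 − 0.04193ρ = −Δg_obs/Δh = 0.21089
ρ = (0.3086 − 0.21089) / 0.04193 = 2.33 g/cm³

2.33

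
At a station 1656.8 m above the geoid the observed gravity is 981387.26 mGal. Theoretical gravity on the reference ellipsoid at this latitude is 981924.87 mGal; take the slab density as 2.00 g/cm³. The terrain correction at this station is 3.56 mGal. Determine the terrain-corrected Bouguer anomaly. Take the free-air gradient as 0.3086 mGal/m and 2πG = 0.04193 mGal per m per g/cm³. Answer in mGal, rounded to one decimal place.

Free-air correction = 0.3086 × 1656.8 = 511.29 mGal
Free-air anomaly = 981387.26 − 981924.87 + (511.29) = -26.32 mGal
Bouguer slab correction = 0.04193 × 2.00 × 1656.8 = 138.94 mGal
Simple Bouguer anomaly = -26.32 − (138.94) = -165.26 mGal
Complete Bouguer anomaly = -165.26 + 3.56 = -161.70 mGal

-161.7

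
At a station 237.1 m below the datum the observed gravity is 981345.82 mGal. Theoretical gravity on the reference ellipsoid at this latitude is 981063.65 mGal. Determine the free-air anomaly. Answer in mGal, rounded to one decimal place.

Free-air correction = 0.3086 × -237.1 = -73.17 mGal
Free-air anomaly = 981345.82 − 981063.65 + (-73.17) = 209.00 mGal

209.0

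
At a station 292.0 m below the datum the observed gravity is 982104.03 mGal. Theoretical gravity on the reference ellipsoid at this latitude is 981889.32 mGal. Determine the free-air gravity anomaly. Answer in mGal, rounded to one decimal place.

Free-air correction = 0.3086 × -292.0 = -90.11 mGal
Free-air anomaly = 982104.03 − 981889.32 + (-90.11) = 124.60 mGal

124.6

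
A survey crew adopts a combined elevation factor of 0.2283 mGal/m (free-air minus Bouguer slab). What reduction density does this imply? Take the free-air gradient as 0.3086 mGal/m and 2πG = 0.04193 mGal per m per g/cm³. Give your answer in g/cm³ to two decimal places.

1.92

0.2283 = 0.3086 − 0.04193 × ρ
ρ = (0.3086 − 0.2283) / 0.04193 = 1.92 g/cm³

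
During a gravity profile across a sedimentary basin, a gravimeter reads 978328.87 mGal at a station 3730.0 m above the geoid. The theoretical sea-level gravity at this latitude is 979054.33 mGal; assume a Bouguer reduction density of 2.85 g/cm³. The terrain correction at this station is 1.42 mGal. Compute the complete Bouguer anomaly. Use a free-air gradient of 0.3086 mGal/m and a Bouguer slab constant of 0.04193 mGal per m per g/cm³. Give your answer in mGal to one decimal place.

-18.7

Free-air correction = 0.3086 × 3730.0 = 1151.08 mGal
Free-air anomaly = 978328.87 − 979054.33 + (1151.08) = 425.62 mGal
Bouguer slab correction = 0.04193 × 2.85 × 3730.0 = 445.74 mGal
Simple Bouguer anomaly = 425.62 − (445.74) = -20.12 mGal
Complete Bouguer anomaly = -20.12 + 1.42 = -18.70 mGal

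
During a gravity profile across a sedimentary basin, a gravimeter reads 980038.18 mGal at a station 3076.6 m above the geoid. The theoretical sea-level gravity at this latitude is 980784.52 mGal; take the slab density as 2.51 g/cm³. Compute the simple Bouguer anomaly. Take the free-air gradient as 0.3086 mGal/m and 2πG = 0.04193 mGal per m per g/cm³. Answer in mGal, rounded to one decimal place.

-120.7

Free-air correction = 0.3086 × 3076.6 = 949.44 mGal
Free-air anomaly = 980038.18 − 980784.52 + (949.44) = 203.10 mGal
Bouguer slab correction = 0.04193 × 2.51 × 3076.6 = 323.79 mGal
Simple Bouguer anomaly = 203.10 − (323.79) = -120.69 mGal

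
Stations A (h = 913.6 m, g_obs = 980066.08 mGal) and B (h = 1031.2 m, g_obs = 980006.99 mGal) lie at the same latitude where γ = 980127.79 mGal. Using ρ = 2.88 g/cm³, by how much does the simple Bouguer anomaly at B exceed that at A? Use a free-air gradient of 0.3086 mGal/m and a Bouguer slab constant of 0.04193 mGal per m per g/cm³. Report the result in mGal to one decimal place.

Δg_SB(A) = 980066.08 − 980127.79 + 0.3086×913.6 − 0.04193×2.88×913.6 = 109.90 mGal
Δg_SB(B) = 980006.99 − 980127.79 + 0.3086×1031.2 − 0.04193×2.88×1031.2 = 72.90 mGal
Difference = 72.90 − (109.90) = -37.00 mGal

-37.0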